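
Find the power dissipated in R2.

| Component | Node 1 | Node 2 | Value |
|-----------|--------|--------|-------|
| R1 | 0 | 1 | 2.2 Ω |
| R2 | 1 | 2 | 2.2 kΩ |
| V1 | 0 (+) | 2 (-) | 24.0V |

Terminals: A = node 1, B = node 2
Nodal analysis, taking node 2 as the 0 V reference.
Source V1 fixes V_0 = 24 V.
KCL at each unknown node (sum of currents leaving = 0; resistances in Ω):
  Node 1: (V_1 - 24)/2.2 + (V_1 - 0)/2200 = 0
Collecting terms: 0.455 × V_1 = 10.91  =>  V_1 = 23.98 V
I_R2 = (V_1 - V_2)/R2 = (23.98 - 0)/2200 = 0.0109 A
P_R2 = I_R2² × R2 = (0.0109)² × 2200 = 0.2613 W

Final answer: 0.2613 W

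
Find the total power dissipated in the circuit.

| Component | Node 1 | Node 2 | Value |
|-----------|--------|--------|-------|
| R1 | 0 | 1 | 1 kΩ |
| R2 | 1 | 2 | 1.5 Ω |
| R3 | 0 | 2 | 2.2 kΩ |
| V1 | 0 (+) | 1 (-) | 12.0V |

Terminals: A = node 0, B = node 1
Nodal analysis, taking node 1 as the 0 V reference.
Source V1 fixes V_0 = 12 V.
KCL at each unknown node (sum of currents leaving = 0; resistances in Ω):
  Node 2: (V_2 - 0)/1.5 + (V_2 - 12)/2200 = 0
Collecting terms: 0.6671 × V_2 = 0.005455  =>  V_2 = 0.008176 V
Power in each resistor, P = (ΔV)²/R:
  P_R1 = (12 - 0)²/1000 = 0.144 W
  P_R2 = (0 - 0.008176)²/1.5 = 0.00004457 W
  P_R3 = (12 - 0.008176)²/2200 = 0.06537 W
P_total = P_R1 + P_R2 + P_R3 = 0.2094 W

Final answer: 0.2094 W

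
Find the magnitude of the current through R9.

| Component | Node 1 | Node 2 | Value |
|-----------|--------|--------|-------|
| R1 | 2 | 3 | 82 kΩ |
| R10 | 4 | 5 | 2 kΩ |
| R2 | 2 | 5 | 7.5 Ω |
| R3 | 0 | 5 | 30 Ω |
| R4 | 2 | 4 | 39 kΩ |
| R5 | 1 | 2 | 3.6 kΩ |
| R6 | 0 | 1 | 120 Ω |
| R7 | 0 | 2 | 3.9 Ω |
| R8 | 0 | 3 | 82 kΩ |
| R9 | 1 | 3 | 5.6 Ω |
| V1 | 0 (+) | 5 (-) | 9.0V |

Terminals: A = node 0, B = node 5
Nodal analysis, taking node 5 as the 0 V reference.
Source V1 fixes V_0 = 9 V.
KCL at each unknown node (sum of currents leaving = 0; resistances in Ω):
  Node 1: (V_1 - V_2)/3600 + (V_1 - 9)/120 + (V_1 - V_3)/5.6 = 0
  Node 2: (V_2 - V_3)/82000 + (V_2 - 0)/7.5 + (V_2 - V_4)/39000 + (V_2 - V_1)/3600 + (V_2 - 9)/3.9 = 0
  Node 3: (V_3 - V_2)/82000 + (V_3 - 9)/82000 + (V_3 - V_1)/5.6 = 0
  Node 4: (V_4 - V_2)/39000 + (V_4 - 0)/2000 = 0
Collecting terms (coefficients in siemens):
  0.1872·V_1 - 0.0002778·V_2 - 0.1786·V_3 = 0.075
  0.3901·V_2 - 0.0002778·V_1 - 0.0000122·V_3 - 0.00002564·V_4 = 2.308
  0.1786·V_3 - 0.1786·V_1 - 0.0000122·V_2 = 0.0001098
  0.0005256·V_4 - 0.00002564·V_2 = 0
Solving these 4 simultaneous equations (Gaussian elimination) gives:
  V_1 = 8.897 V, V_2 = 5.923 V, V_3 = 8.896 V, V_4 = 0.2889 V
I_R9 = (V_1 - V_3)/R9 = (8.897 - 8.896)/5.6 = 0.000035 A
|I_R9| = 0.000035 A

Final answer: |I_R9| = 3.5e-05 A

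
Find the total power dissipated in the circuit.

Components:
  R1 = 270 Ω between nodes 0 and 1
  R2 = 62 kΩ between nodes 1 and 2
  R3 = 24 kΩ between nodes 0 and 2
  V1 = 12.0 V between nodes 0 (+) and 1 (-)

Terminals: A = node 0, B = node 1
Nodal analysis, taking node 1 as the 0 V reference.
Source V1 fixes V_0 = 12 V.
KCL at each unknown node (sum of currents leaving = 0; resistances in Ω):
  Node 2: (V_2 - 0)/62000 + (V_2 - 12)/24000 = 0
Collecting terms: 0.0000578 × V_2 = 0.0005  =>  V_2 = 8.651 V
Power in each resistor, P = (ΔV)²/R:
  P_R1 = (12 - 0)²/270 = 0.5333 W
  P_R2 = (0 - 8.651)²/62000 = 0.001207 W
  P_R3 = (12 - 8.651)²/24000 = 0.0004673 W
P_total = P_R1 + P_R2 + P_R3 = 0.535 W

Final answer: 0.535 W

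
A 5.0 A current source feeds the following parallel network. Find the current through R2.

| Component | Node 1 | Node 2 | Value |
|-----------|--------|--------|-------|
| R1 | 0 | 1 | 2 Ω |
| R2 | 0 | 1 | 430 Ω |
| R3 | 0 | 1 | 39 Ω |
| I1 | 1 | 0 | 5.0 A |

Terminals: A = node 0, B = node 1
All resistors sit directly between nodes 0 and 1, so they are in parallel and share one voltage V; the full source current 5 A splits among them.
1/R_par = 1/2 + 1/430 + 1/39 = 0.528 S  =>  R_par = 1.894 Ω
V = I × R_par = 5 × 1.894 = 9.47 V
I_R2 = V/R2 = 9.47/430 = 0.02202 A

Final answer: 0.02202 A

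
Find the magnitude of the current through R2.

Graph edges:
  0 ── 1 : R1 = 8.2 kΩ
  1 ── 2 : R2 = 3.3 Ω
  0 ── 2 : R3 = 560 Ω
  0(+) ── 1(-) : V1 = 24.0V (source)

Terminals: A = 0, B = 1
Nodal analysis, taking node 1 as the 0 V reference.
Source V1 fixes V_0 = 24 V.
KCL at each unknown node (sum of currents leaving = 0; resistances in Ω):
  Node 2: (V_2 - 0)/3.3 + (V_2 - 24)/560 = 0
Collecting terms: 0.3048 × V_2 = 0.04286  =>  V_2 = 0.1406 V
I_R2 = (V_1 - V_2)/R2 = (0 - 0.1406)/3.3 = -0.04261 A
|I_R2| = 0.04261 A

Final answer: |I_R2| = 0.04261 A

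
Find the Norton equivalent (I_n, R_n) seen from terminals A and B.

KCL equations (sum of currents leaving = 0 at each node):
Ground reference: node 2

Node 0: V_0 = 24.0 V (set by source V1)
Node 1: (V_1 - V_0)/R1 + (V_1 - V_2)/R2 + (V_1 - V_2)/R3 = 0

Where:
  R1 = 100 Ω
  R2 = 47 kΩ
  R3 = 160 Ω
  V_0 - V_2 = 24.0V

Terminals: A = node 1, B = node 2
Find the Thévenin equivalent first; then I_n = V_th/R_th and R_n = R_th.
Step 1 — V_th is the open-circuit voltage V_A - V_B (nothing connected across the terminals).
Nodal analysis, taking node 2 as the 0 V reference.
Source V1 fixes V_0 = 24 V.
KCL at each unknown node (sum of currents leaving = 0; resistances in Ω):
  Node 1: (V_1 - 24)/100 + (V_1 - 0)/47000 + (V_1 - 0)/160 = 0
Collecting terms: 0.01627 × V_1 = 0.24  =>  V_1 = 14.75 V
V_th = V_1 - V_2 = 14.75 - 0 = 14.75 V
Step 2 — R_th: zero the source — replace V1 by a short circuit (node 2 merges into node 0) — and find the resistance seen between A (node 1) and B (node 0).
Reduce the network between node 1 (A) and node 0 (B) by series/parallel combination:
  Rp1 = R1 ‖ R2 ‖ R3 (parallel, all between nodes 0 and 1) = 1/(1/100 + 1/47000 + 1/160) = 61.46 Ω
R_th = 61.46 Ω
I_n = V_th/R_th = 14.75/61.46 = 0.24 A, and R_n = R_th = 61.46 Ω

Final answer: I_n = 0.24 A, R_n = 61.46 Ω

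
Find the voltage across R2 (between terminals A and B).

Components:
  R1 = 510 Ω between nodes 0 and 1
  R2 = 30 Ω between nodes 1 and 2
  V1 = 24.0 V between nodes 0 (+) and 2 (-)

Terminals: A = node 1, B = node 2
R1 and R2 are in series across V1 (node 0 → node 1 → node 2), and the output A–B is taken across R2, so this is a voltage divider.
Series current: I = V1/(R1 + R2) = 24/(510 + 30) = 24/540 = 0.04444 A
V_R2 = I × R2 = V1 × R2/(R1 + R2) = 24 × 30/540 = 1.333 V

Final answer: 1.333 V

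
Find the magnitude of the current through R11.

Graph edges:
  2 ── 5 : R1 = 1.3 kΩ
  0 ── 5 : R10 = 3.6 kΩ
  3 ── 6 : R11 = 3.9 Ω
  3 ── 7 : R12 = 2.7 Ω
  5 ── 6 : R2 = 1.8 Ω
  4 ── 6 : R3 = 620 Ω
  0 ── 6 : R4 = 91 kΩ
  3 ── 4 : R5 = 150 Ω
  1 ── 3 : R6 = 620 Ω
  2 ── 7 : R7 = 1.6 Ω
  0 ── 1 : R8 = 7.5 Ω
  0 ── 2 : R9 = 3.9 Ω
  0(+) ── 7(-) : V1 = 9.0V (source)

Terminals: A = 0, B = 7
Nodal analysis, taking node 7 as the 0 V reference.
Source V1 fixes V_0 = 9 V.
KCL at each unknown node (sum of currents leaving = 0; resistances in Ω):
  Node 1: (V_1 - V_3)/620 + (V_1 - 9)/7.5 = 0
  Node 2: (V_2 - V_5)/1300 + (V_2 - 0)/1.6 + (V_2 - 9)/3.9 = 0
  Node 3: (V_3 - V_4)/150 + (V_3 - V_1)/620 + (V_3 - V_6)/3.9 + (V_3 - 0)/2.7 = 0
  Node 4: (V_4 - V_6)/620 + (V_4 - V_3)/150 = 0
  Node 5: (V_5 - V_2)/1300 + (V_5 - V_6)/1.8 + (V_5 - 9)/3600 = 0
  Node 6: (V_6 - V_5)/1.8 + (V_6 - V_4)/620 + (V_6 - 9)/91000 + (V_6 - V_3)/3.9 = 0
Collecting terms (coefficients in siemens):
  0.1349·V_1 - 0.001613·V_3 = 1.2
  0.8822·V_2 - 0.0007692·V_5 = 2.308
  0.6351·V_3 - 0.001613·V_1 - 0.006667·V_4 - 0.2564·V_6 = 0
  0.00828·V_4 - 0.006667·V_3 - 0.001613·V_6 = 0
  0.5566·V_5 - 0.0007692·V_2 - 0.5556·V_6 = 0.0025
  0.8136·V_6 - 0.2564·V_3 - 0.001613·V_4 - 0.5556·V_5 = 0.0000989
Solving these 6 simultaneous equations (Gaussian elimination) gives:
  V_1 = 8.893 V, V_2 = 2.616 V, V_3 = 0.05074 V, V_4 = 0.05416 V
  V_5 = 0.0763 V, V_6 = 0.06832 V
I_R11 = (V_3 - V_6)/R11 = (0.05074 - 0.06832)/3.9 = -0.004508 A
|I_R11| = 0.004508 A

Final answer: |I_R11| = 0.004508 A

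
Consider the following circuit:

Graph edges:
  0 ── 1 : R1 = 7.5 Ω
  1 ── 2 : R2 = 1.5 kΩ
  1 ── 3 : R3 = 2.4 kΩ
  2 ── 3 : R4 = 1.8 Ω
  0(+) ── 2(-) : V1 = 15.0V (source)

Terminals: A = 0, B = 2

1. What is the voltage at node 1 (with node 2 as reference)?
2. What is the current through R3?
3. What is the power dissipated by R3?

Nodal analysis, taking node 2 as the 0 V reference.
Source V1 fixes V_0 = 15 V.
KCL at each unknown node (sum of currents leaving = 0; resistances in Ω):
  Node 1: (V_1 - 15)/7.5 + (V_1 - 0)/1500 + (V_1 - V_3)/2400 = 0
  Node 3: (V_3 - V_1)/2400 + (V_3 - 0)/1.8 = 0
Collecting terms (coefficients in siemens):
  0.1344·V_1 - 0.0004167·V_3 = 2
  0.556·V_3 - 0.0004167·V_1 = 0
Determinant D = (0.1344)(0.556) - (-0.0004167)(-0.0004167) = 0.07473
V_1 = [(2)(0.556) - (-0.0004167)(0)]/D = 14.88 V
V_3 = [(0.1344)(0) - (2)(-0.0004167)]/D = 0.01115 V
Part 1:
  Read off the nodal solution: V_1 = 14.88 V
Part 2:
  I_R3 = (V_1 - V_3)/R3 = (14.88 - 0.01115)/2400 = 0.006195 A
  Magnitude: I_R3 = 0.006195 A
Part 3:
  I_R3 = (V_1 - V_3)/R3 = (14.88 - 0.01115)/2400 = 0.006195 A
  P_R3 = I_R3² × R3 = (0.006195)² × 2400 = 0.09211 W

Final answers:
1. V_1 = 14.88 V
2. I_R3 = 0.006195 A
3. P_R3 = 0.09211 W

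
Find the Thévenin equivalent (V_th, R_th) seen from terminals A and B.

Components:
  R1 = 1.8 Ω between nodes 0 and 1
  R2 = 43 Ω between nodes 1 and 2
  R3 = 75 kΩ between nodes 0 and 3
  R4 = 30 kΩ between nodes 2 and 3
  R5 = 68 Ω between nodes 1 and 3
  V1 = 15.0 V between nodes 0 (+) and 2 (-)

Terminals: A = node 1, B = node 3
Step 1 — V_th is the open-circuit voltage V_A - V_B (nothing connected across the terminals).
Nodal analysis, taking node 2 as the 0 V reference.
Source V1 fixes V_0 = 15 V.
KCL at each unknown node (sum of currents leaving = 0; resistances in Ω):
  Node 1: (V_1 - 15)/1.8 + (V_1 - 0)/43 + (V_1 - V_3)/68 = 0
  Node 3: (V_3 - 15)/75000 + (V_3 - 0)/30000 + (V_3 - V_1)/68 = 0
Collecting terms (coefficients in siemens):
  0.5935·V_1 - 0.01471·V_3 = 8.333
  0.01475·V_3 - 0.01471·V_1 = 0.0002
Determinant D = (0.5935)(0.01475) - (-0.01471)(-0.01471) = 0.00854
V_1 = [(8.333)(0.01475) - (-0.01471)(0.0002)]/D = 14.4 V
V_3 = [(0.5935)(0.0002) - (8.333)(-0.01471)]/D = 14.36 V
V_th = V_1 - V_3 = 14.4 - 14.36 = 0.03198 V
Step 2 — R_th: zero the source — replace V1 by a short circuit (node 2 merges into node 0) — and find the resistance seen between A (node 1) and B (node 3).
Reduce the network between node 1 (A) and node 3 (B) by series/parallel combination:
  Rp1 = R1 ‖ R2 (parallel, both between nodes 0 and 1) = 1/(1/1.8 + 1/43) = 1.728 Ω
  Rp2 = R3 ‖ R4 (parallel, both between nodes 0 and 3) = 1/(1/75000 + 1/30000) = 21430 Ω
  Rs1 = Rp1 + Rp2 (series, joined only at node 0) = 1.728 + 21430 = 21430 Ω
  Rp3 = R5 ‖ Rs1 (parallel, both between nodes 1 and 3) = 1/(1/68 + 1/21430) = 67.78 Ω
R_th = 67.78 Ω

Final answer: V_th = 0.03198 V, R_th = 67.78 Ω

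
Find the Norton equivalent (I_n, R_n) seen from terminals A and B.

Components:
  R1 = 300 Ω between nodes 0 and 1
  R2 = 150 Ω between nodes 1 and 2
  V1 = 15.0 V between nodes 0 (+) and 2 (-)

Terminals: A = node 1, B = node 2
Find the Thévenin equivalent first; then I_n = V_th/R_th and R_n = R_th.
Step 1 — V_th is the open-circuit voltage V_A - V_B (nothing connected across the terminals).
Nodal analysis, taking node 2 as the 0 V reference.
Source V1 fixes V_0 = 15 V.
KCL at each unknown node (sum of currents leaving = 0; resistances in Ω):
  Node 1: (V_1 - 15)/300 + (V_1 - 0)/150 = 0
Collecting terms: 0.01 × V_1 = 0.05  =>  V_1 = 5 V
V_th = V_1 - V_2 = 5 - 0 = 5 V
Step 2 — R_th: zero the source — replace V1 by a short circuit (node 2 merges into node 0) — and find the resistance seen between A (node 1) and B (node 0).
Reduce the network between node 1 (A) and node 0 (B) by series/parallel combination:
  Rp1 = R1 ‖ R2 (parallel, both between nodes 0 and 1) = 1/(1/300 + 1/150) = 100 Ω
R_th = 100 Ω
I_n = V_th/R_th = 5/100 = 0.05 A, and R_n = R_th = 100 Ω

Final answer: I_n = 0.05 A, R_n = 100 Ω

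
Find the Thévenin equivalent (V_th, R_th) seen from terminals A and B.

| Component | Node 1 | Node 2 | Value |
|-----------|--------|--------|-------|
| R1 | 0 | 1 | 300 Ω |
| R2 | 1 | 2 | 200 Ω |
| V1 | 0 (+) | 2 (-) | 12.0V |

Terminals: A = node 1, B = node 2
Step 1 — V_th is the open-circuit voltage V_A - V_B (nothing connected across the terminals).
Nodal analysis, taking node 2 as the 0 V reference.
Source V1 fixes V_0 = 12 V.
KCL at each unknown node (sum of currents leaving = 0; resistances in Ω):
  Node 1: (V_1 - 12)/300 + (V_1 - 0)/200 = 0
Collecting terms: 0.008333 × V_1 = 0.04  =>  V_1 = 4.8 V
V_th = V_1 - V_2 = 4.8 - 0 = 4.8 V
Step 2 — R_th: zero the source — replace V1 by a short circuit (node 2 merges into node 0) — and find the resistance seen between A (node 1) and B (node 0).
Reduce the network between node 1 (A) and node 0 (B) by series/parallel combination:
  Rp1 = R1 ‖ R2 (parallel, both between nodes 0 and 1) = 1/(1/300 + 1/200) = 120 Ω
R_th = 120 Ω

Final answer: V_th = 4.8 V, R_th = 120 Ω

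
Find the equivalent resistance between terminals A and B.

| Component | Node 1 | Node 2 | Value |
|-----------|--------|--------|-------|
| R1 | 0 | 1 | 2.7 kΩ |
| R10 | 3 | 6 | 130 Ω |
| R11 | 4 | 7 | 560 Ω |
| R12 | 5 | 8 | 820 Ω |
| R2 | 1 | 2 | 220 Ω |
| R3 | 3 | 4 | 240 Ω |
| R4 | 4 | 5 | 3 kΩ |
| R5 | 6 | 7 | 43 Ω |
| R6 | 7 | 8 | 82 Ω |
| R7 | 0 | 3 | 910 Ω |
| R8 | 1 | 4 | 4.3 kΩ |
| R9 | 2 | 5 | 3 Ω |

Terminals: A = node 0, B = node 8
The network is not a plain series/parallel combination. Inject a 1 A test current into terminal A (node 0) and return it from terminal B (node 8); then R_eq = V_A / (1 A).
Nodal analysis, taking node 8 as the 0 V reference.
Current source I_test pushes 1 A into node 0 and draws it out of node 8.
KCL at each unknown node (sum of currents leaving = 0; resistances in Ω):
  Node 0: (V_0 - V_1)/2700 + (V_0 - V_3)/910 - 1 = 0
  Node 1: (V_1 - V_0)/2700 + (V_1 - V_2)/220 + (V_1 - V_4)/4300 = 0
  Node 2: (V_2 - V_1)/220 + (V_2 - V_5)/3 = 0
  Node 3: (V_3 - V_0)/910 + (V_3 - V_4)/240 + (V_3 - V_6)/130 = 0
  Node 4: (V_4 - V_1)/4300 + (V_4 - V_3)/240 + (V_4 - V_5)/3000 + (V_4 - V_7)/560 = 0
  Node 5: (V_5 - V_2)/3 + (V_5 - V_4)/3000 + (V_5 - 0)/820 = 0
  Node 6: (V_6 - V_3)/130 + (V_6 - V_7)/43 = 0
  Node 7: (V_7 - V_4)/560 + (V_7 - V_6)/43 + (V_7 - 0)/82 = 0
Collecting terms (coefficients in siemens):
  0.001469·V_0 - 0.0003704·V_1 - 0.001099·V_3 = 1
  0.005148·V_1 - 0.0003704·V_0 - 0.004545·V_2 - 0.0002326·V_4 = 0
  0.3379·V_2 - 0.004545·V_1 - 0.3333·V_5 = 0
  0.01296·V_3 - 0.001099·V_0 - 0.004167·V_4 - 0.007692·V_6 = 0
  0.006518·V_4 - 0.0002326·V_1 - 0.004167·V_3 - 0.0003333·V_5 - 0.001786·V_7 = 0
  0.3349·V_5 - 0.3333·V_2 - 0.0003333·V_4 = 0
  0.03095·V_6 - 0.007692·V_3 - 0.02326·V_7 = 0
  0.03724·V_7 - 0.001786·V_4 - 0.02326·V_6 = 0
Solving these 8 simultaneous equations (Gaussian elimination) gives:
  V_0 = 868.2 V, V_1 = 223.2 V, V_2 = 174.6 V, V_3 = 175.5 V
  V_4 = 146.8 V, V_5 = 173.9 V, V_6 = 92.18 V, V_7 = 64.61 V
R_eq = V_0 / 1 A = 868.2 Ω

Final answer: 868.2 Ω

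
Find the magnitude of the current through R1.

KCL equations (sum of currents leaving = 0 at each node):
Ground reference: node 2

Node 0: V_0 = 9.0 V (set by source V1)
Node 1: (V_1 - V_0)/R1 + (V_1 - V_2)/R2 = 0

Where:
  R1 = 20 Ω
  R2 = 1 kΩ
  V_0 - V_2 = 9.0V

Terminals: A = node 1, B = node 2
Nodal analysis, taking node 2 as the 0 V reference.
Source V1 fixes V_0 = 9 V.
KCL at each unknown node (sum of currents leaving = 0; resistances in Ω):
  Node 1: (V_1 - 9)/20 + (V_1 - 0)/1000 = 0
Collecting terms: 0.051 × V_1 = 0.45  =>  V_1 = 8.824 V
I_R1 = (V_0 - V_1)/R1 = (9 - 8.824)/20 = 0.008824 A
|I_R1| = 0.008824 A

Final answer: |I_R1| = 0.008824 A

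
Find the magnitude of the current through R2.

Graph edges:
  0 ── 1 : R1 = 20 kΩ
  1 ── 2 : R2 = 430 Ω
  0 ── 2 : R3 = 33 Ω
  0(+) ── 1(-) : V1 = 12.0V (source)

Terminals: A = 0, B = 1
Nodal analysis, taking node 1 as the 0 V reference.
Source V1 fixes V_0 = 12 V.
KCL at each unknown node (sum of currents leaving = 0; resistances in Ω):
  Node 2: (V_2 - 0)/430 + (V_2 - 12)/33 = 0
Collecting terms: 0.03263 × V_2 = 0.3636  =>  V_2 = 11.14 V
I_R2 = (V_1 - V_2)/R2 = (0 - 11.14)/430 = -0.02592 A
|I_R2| = 0.02592 A

Final answer: |I_R2| = 0.02592 A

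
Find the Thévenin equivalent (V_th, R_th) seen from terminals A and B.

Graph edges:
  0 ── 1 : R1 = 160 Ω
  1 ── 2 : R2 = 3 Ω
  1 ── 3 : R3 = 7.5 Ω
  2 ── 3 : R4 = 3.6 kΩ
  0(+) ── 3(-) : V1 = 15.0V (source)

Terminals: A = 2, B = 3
Step 1 — V_th is the open-circuit voltage V_A - V_B (nothing connected across the terminals).
Nodal analysis, taking node 3 as the 0 V reference.
Source V1 fixes V_0 = 15 V.
KCL at each unknown node (sum of currents leaving = 0; resistances in Ω):
  Node 1: (V_1 - 15)/160 + (V_1 - V_2)/3 + (V_1 - 0)/7.5 = 0
  Node 2: (V_2 - V_1)/3 + (V_2 - 0)/3600 = 0
Collecting terms (coefficients in siemens):
  0.4729·V_1 - 0.3333·V_2 = 0.09375
  0.3336·V_2 - 0.3333·V_1 = 0
Determinant D = (0.4729)(0.3336) - (-0.3333)(-0.3333) = 0.04666
V_1 = [(0.09375)(0.3336) - (-0.3333)(0)]/D = 0.6703 V
V_2 = [(0.4729)(0) - (0.09375)(-0.3333)]/D = 0.6698 V
V_th = V_2 - V_3 = 0.6698 - 0 = 0.6698 V
Step 2 — R_th: zero the source — replace V1 by a short circuit (node 3 merges into node 0) — and find the resistance seen between A (node 2) and B (node 0).
Reduce the network between node 2 (A) and node 0 (B) by series/parallel combination:
  Rp1 = R1 ‖ R3 (parallel, both between nodes 0 and 1) = 1/(1/160 + 1/7.5) = 7.164 Ω
  Rs1 = R2 + Rp1 (series, joined only at node 1) = 3 + 7.164 = 10.16 Ω
  Rp2 = R4 ‖ Rs1 (parallel, both between nodes 0 and 2) = 1/(1/3600 + 1/10.16) = 10.14 Ω
R_th = 10.14 Ω

Final answer: V_th = 0.6698 V, R_th = 10.14 Ω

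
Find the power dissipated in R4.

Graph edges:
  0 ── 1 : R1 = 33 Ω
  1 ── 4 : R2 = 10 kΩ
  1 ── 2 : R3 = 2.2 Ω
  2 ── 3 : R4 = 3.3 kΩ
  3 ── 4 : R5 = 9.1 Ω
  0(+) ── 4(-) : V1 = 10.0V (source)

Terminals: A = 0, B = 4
Nodal analysis, taking node 4 as the 0 V reference.
Source V1 fixes V_0 = 10 V.
KCL at each unknown node (sum of currents leaving = 0; resistances in Ω):
  Node 1: (V_1 - 10)/33 + (V_1 - 0)/10000 + (V_1 - V_2)/2.2 = 0
  Node 2: (V_2 - V_1)/2.2 + (V_2 - V_3)/3300 = 0
  Node 3: (V_3 - V_2)/3300 + (V_3 - 0)/9.1 = 0
Collecting terms (coefficients in siemens):
  0.4849·V_1 - 0.4545·V_2 = 0.303
  0.4548·V_2 - 0.4545·V_1 - 0.000303·V_3 = 0
  0.1102·V_3 - 0.000303·V_2 = 0
Solving these 3 simultaneous equations (Gaussian elimination) gives:
  V_1 = 9.869 V, V_2 = 9.863 V, V_3 = 0.02712 V
I_R4 = (V_2 - V_3)/R4 = (9.863 - 0.02712)/3300 = 0.00298 A
P_R4 = I_R4² × R4 = (0.00298)² × 3300 = 0.02931 W

Final answer: 0.02931 W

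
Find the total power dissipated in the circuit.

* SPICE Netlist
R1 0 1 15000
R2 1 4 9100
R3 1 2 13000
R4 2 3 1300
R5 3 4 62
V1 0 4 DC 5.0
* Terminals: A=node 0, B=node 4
Nodal analysis, taking node 4 as the 0 V reference.
Source V1 fixes V_0 = 5 V.
KCL at each unknown node (sum of currents leaving = 0; resistances in Ω):
  Node 1: (V_1 - 5)/15000 + (V_1 - 0)/9100 + (V_1 - V_2)/13000 = 0
  Node 2: (V_2 - V_1)/13000 + (V_2 - V_3)/1300 = 0
  Node 3: (V_3 - V_2)/1300 + (V_3 - 0)/62 = 0
Collecting terms (coefficients in siemens):
  0.0002535·V_1 - 0.00007692·V_2 = 0.0003333
  0.0008462·V_2 - 0.00007692·V_1 - 0.0007692·V_3 = 0
  0.0169·V_3 - 0.0007692·V_2 = 0
Solving these 3 simultaneous equations (Gaussian elimination) gives:
  V_1 = 1.354 V, V_2 = 0.1284 V, V_3 = 0.005845 V
Power in each resistor, P = (ΔV)²/R:
  P_R1 = (5 - 1.354)²/15000 = 0.0008862 W
  P_R2 = (1.354 - 0)²/9100 = 0.0002015 W
  P_R3 = (1.354 - 0.1284)²/13000 = 0.0001155 W
  P_R4 = (0.1284 - 0.005845)²/1300 = 0.00001155 W
  P_R5 = (0.005845 - 0)²/62 = 0.0000005511 W
P_total = P_R1 + P_R2 + P_R3 + P_R4 + P_R5 = 0.001215 W

Final answer: 0.001215 W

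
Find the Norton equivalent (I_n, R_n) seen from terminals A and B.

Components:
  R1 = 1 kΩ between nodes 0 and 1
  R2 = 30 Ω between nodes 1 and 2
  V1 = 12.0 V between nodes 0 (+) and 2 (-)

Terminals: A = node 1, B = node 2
Find the Thévenin equivalent first; then I_n = V_th/R_th and R_n = R_th.
Step 1 — V_th is the open-circuit voltage V_A - V_B (nothing connected across the terminals).
Nodal analysis, taking node 2 as the 0 V reference.
Source V1 fixes V_0 = 12 V.
KCL at each unknown node (sum of currents leaving = 0; resistances in Ω):
  Node 1: (V_1 - 12)/1000 + (V_1 - 0)/30 = 0
Collecting terms: 0.03433 × V_1 = 0.012  =>  V_1 = 0.3495 V
V_th = V_1 - V_2 = 0.3495 - 0 = 0.3495 V
Step 2 — R_th: zero the source — replace V1 by a short circuit (node 2 merges into node 0) — and find the resistance seen between A (node 1) and B (node 0).
Reduce the network between node 1 (A) and node 0 (B) by series/parallel combination:
  Rp1 = R1 ‖ R2 (parallel, both between nodes 0 and 1) = 1/(1/1000 + 1/30) = 29.13 Ω
R_th = 29.13 Ω
I_n = V_th/R_th = 0.3495/29.13 = 0.012 A, and R_n = R_th = 29.13 Ω

Final answer: I_n = 0.012 A, R_n = 29.13 Ω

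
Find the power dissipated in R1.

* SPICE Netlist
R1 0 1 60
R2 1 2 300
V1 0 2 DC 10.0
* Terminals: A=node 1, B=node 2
Nodal analysis, taking node 2 as the 0 V reference.
Source V1 fixes V_0 = 10 V.
KCL at each unknown node (sum of currents leaving = 0; resistances in Ω):
  Node 1: (V_1 - 10)/60 + (V_1 - 0)/300 = 0
Collecting terms: 0.02 × V_1 = 0.1667  =>  V_1 = 8.333 V
I_R1 = (V_0 - V_1)/R1 = (10 - 8.333)/60 = 0.02778 A
P_R1 = I_R1² × R1 = (0.02778)² × 60 = 0.0463 W

Final answer: 0.0463 W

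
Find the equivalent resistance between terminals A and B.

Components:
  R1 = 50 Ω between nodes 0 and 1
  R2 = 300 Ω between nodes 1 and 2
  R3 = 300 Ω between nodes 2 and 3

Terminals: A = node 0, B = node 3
Reduce the network between node 0 (A) and node 3 (B) by series/parallel combination:
  Rs1 = R1 + R2 (series, joined only at node 1) = 50 + 300 = 350 Ω
  Rs2 = R3 + Rs1 (series, joined only at node 2) = 300 + 350 = 650 Ω
R_eq = 650 Ω

Final answer: 650 Ω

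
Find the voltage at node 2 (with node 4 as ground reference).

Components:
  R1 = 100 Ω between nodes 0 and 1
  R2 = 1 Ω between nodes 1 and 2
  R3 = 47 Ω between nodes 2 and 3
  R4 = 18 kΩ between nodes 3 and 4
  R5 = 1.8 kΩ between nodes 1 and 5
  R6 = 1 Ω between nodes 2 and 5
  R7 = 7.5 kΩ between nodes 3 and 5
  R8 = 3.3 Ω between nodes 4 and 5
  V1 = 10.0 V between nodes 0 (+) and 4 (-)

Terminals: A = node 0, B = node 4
Nodal analysis, taking node 4 as the 0 V reference.
Source V1 fixes V_0 = 10 V.
KCL at each unknown node (sum of currents leaving = 0; resistances in Ω):
  Node 1: (V_1 - 10)/100 + (V_1 - V_2)/1 + (V_1 - V_5)/1800 = 0
  Node 2: (V_2 - V_1)/1 + (V_2 - V_3)/47 + (V_2 - V_5)/1 = 0
  Node 3: (V_3 - V_2)/47 + (V_3 - 0)/18000 + (V_3 - V_5)/7500 = 0
  Node 5: (V_5 - V_1)/1800 + (V_5 - V_2)/1 + (V_5 - V_3)/7500 + (V_5 - 0)/3.3 = 0
Collecting terms (coefficients in siemens):
  1.011·V_1 - 1·V_2 - 0.0005556·V_5 = 0.1
  2.021·V_2 - 1·V_1 - 0.02128·V_3 - 1·V_5 = 0
  0.02147·V_3 - 0.02128·V_2 - 0.0001333·V_5 = 0
  1.304·V_5 - 0.0005556·V_1 - 1·V_2 - 0.0001333·V_3 = 0
Solving these 4 simultaneous equations (Gaussian elimination) gives:
  V_1 = 0.503 V, V_2 = 0.4082 V, V_3 = 0.4065 V, V_5 = 0.3133 V
The requested potential is V_2 = 0.4082 V.

Final answer: V_2 = 0.4082 V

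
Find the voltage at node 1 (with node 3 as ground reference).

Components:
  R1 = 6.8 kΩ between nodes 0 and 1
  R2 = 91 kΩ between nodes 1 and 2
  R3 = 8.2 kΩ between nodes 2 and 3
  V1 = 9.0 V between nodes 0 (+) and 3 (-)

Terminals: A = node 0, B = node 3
Nodal analysis, taking node 3 as the 0 V reference.
Source V1 fixes V_0 = 9 V.
KCL at each unknown node (sum of currents leaving = 0; resistances in Ω):
  Node 1: (V_1 - 9)/6800 + (V_1 - V_2)/91000 = 0
  Node 2: (V_2 - V_1)/91000 + (V_2 - 0)/8200 = 0
Collecting terms (coefficients in siemens):
  0.000158·V_1 - 0.00001099·V_2 = 0.001324
  0.0001329·V_2 - 0.00001099·V_1 = 0
Determinant D = (0.000158)(0.0001329) - (-0.00001099)(-0.00001099) = 0.00000002089
V_1 = [(0.001324)(0.0001329) - (-0.00001099)(0)]/D = 8.423 V
V_2 = [(0.000158)(0) - (0.001324)(-0.00001099)]/D = 0.6962 V
The requested potential is V_1 = 8.423 V.

Final answer: V_1 = 8.423 V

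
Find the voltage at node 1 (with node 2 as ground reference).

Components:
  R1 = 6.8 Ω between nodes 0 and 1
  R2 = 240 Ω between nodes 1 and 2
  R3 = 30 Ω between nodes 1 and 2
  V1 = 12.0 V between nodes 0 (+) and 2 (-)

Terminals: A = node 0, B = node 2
Nodal analysis, taking node 2 as the 0 V reference.
Source V1 fixes V_0 = 12 V.
KCL at each unknown node (sum of currents leaving = 0; resistances in Ω):
  Node 1: (V_1 - 12)/6.8 + (V_1 - 0)/240 + (V_1 - 0)/30 = 0
Collecting terms: 0.1846 × V_1 = 1.765  =>  V_1 = 9.562 V
The requested potential is V_1 = 9.562 V.

Final answer: V_1 = 9.562 V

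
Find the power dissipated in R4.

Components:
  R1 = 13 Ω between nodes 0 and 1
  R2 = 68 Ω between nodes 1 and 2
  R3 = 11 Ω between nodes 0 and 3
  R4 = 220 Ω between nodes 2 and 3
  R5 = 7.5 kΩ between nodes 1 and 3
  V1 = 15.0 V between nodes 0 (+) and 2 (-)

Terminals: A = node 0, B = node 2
Nodal analysis, taking node 2 as the 0 V reference.
Source V1 fixes V_0 = 15 V.
KCL at each unknown node (sum of currents leaving = 0; resistances in Ω):
  Node 1: (V_1 - 15)/13 + (V_1 - 0)/68 + (V_1 - V_3)/7500 = 0
  Node 3: (V_3 - 15)/11 + (V_3 - 0)/220 + (V_3 - V_1)/7500 = 0
Collecting terms (coefficients in siemens):
  0.09176·V_1 - 0.0001333·V_3 = 1.154
  0.09559·V_3 - 0.0001333·V_1 = 1.364
Determinant D = (0.09176)(0.09559) - (-0.0001333)(-0.0001333) = 0.008771
V_1 = [(1.154)(0.09559) - (-0.0001333)(1.364)]/D = 12.6 V
V_3 = [(0.09176)(1.364) - (1.154)(-0.0001333)]/D = 14.28 V
I_R4 = (V_2 - V_3)/R4 = (0 - 14.28)/220 = -0.06492 A
P_R4 = I_R4² × R4 = (-0.06492)² × 220 = 0.9273 W

Final answer: 0.9273 W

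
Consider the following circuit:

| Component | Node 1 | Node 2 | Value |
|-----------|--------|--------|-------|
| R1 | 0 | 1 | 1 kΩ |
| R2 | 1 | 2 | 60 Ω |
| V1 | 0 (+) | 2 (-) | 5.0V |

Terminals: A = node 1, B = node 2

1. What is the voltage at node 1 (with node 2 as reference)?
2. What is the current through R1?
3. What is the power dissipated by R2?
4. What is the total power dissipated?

Nodal analysis, taking node 2 as the 0 V reference.
Source V1 fixes V_0 = 5 V.
KCL at each unknown node (sum of currents leaving = 0; resistances in Ω):
  Node 1: (V_1 - 5)/1000 + (V_1 - 0)/60 = 0
Collecting terms: 0.01767 × V_1 = 0.005  =>  V_1 = 0.283 V
Part 1:
  Read off the nodal solution: V_1 = 0.283 V
Part 2:
  I_R1 = (V_0 - V_1)/R1 = (5 - 0.283)/1000 = 0.004717 A
  Magnitude: I_R1 = 0.004717 A
Part 3:
  I_R2 = (V_1 - V_2)/R2 = (0.283 - 0)/60 = 0.004717 A
  P_R2 = I_R2² × R2 = (0.004717)² × 60 = 0.001335 W
Part 4:
  Power in each resistor, P = (ΔV)²/R:
    P_R1 = (5 - 0.283)²/1000 = 0.02225 W
    P_R2 = (0.283 - 0)²/60 = 0.001335 W
  P_total = P_R1 + P_R2 = 0.02358 W

Final answers:
1. V_1 = 0.283 V
2. I_R1 = 0.004717 A
3. P_R2 = 0.001335 W
4. P_total = 0.02358 W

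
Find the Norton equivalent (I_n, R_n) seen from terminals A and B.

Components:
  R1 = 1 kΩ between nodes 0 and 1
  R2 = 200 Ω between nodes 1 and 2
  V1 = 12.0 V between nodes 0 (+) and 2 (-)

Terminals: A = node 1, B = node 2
Find the Thévenin equivalent first; then I_n = V_th/R_th and R_n = R_th.
Step 1 — V_th is the open-circuit voltage V_A - V_B (nothing connected across the terminals).
Nodal analysis, taking node 2 as the 0 V reference.
Source V1 fixes V_0 = 12 V.
KCL at each unknown node (sum of currents leaving = 0; resistances in Ω):
  Node 1: (V_1 - 12)/1000 + (V_1 - 0)/200 = 0
Collecting terms: 0.006 × V_1 = 0.012  =>  V_1 = 2 V
V_th = V_1 - V_2 = 2 - 0 = 2 V
Step 2 — R_th: zero the source — replace V1 by a short circuit (node 2 merges into node 0) — and find the resistance seen between A (node 1) and B (node 0).
Reduce the network between node 1 (A) and node 0 (B) by series/parallel combination:
  Rp1 = R1 ‖ R2 (parallel, both between nodes 0 and 1) = 1/(1/1000 + 1/200) = 166.7 Ω
R_th = 166.7 Ω
I_n = V_th/R_th = 2/166.7 = 0.012 A, and R_n = R_th = 166.7 Ω

Final answer: I_n = 0.012 A, R_n = 166.7 Ω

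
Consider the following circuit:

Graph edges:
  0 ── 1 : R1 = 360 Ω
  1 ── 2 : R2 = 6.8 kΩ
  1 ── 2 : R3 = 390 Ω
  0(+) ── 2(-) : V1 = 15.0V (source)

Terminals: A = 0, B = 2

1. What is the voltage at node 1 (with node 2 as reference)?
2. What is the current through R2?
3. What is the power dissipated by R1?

Nodal analysis, taking node 2 as the 0 V reference.
Source V1 fixes V_0 = 15 V.
KCL at each unknown node (sum of currents leaving = 0; resistances in Ω):
  Node 1: (V_1 - 15)/360 + (V_1 - 0)/6800 + (V_1 - 0)/390 = 0
Collecting terms: 0.005489 × V_1 = 0.04167  =>  V_1 = 7.591 V
Part 1:
  Read off the nodal solution: V_1 = 7.591 V
Part 2:
  I_R2 = (V_1 - V_2)/R2 = (7.591 - 0)/6800 = 0.001116 A
  Magnitude: I_R2 = 0.001116 A
Part 3:
  I_R1 = (V_0 - V_1)/R1 = (15 - 7.591)/360 = 0.02058 A
  P_R1 = I_R1² × R1 = (0.02058)² × 360 = 0.1525 W

Final answers:
1. V_1 = 7.591 V
2. I_R2 = 0.001116 A
3. P_R1 = 0.1525 W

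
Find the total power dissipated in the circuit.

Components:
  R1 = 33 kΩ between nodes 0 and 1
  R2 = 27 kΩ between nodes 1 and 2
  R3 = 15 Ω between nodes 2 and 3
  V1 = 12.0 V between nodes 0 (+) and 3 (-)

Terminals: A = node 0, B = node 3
Nodal analysis, taking node 3 as the 0 V reference.
Source V1 fixes V_0 = 12 V.
KCL at each unknown node (sum of currents leaving = 0; resistances in Ω):
  Node 1: (V_1 - 12)/33000 + (V_1 - V_2)/27000 = 0
  Node 2: (V_2 - V_1)/27000 + (V_2 - 0)/15 = 0
Collecting terms (coefficients in siemens):
  0.00006734·V_1 - 0.00003704·V_2 = 0.0003636
  0.0667·V_2 - 0.00003704·V_1 = 0
Determinant D = (0.00006734)(0.0667) - (-0.00003704)(-0.00003704) = 0.00000449
V_1 = [(0.0003636)(0.0667) - (-0.00003704)(0)]/D = 5.402 V
V_2 = [(0.00006734)(0) - (0.0003636)(-0.00003704)]/D = 0.002999 V
Power in each resistor, P = (ΔV)²/R:
  P_R1 = (12 - 5.402)²/33000 = 0.001319 W
  P_R2 = (5.402 - 0.002999)²/27000 = 0.001079 W
  P_R3 = (0.002999 - 0)²/15 = 0.0000005997 W
P_total = P_R1 + P_R2 + P_R3 = 0.002399 W

Final answer: 0.002399 W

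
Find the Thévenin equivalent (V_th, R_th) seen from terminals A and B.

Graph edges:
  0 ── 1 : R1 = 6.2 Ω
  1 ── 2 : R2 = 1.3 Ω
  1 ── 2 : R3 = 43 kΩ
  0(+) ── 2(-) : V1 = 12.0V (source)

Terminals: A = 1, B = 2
Step 1 — V_th is the open-circuit voltage V_A - V_B (nothing connected across the terminals).
Nodal analysis, taking node 2 as the 0 V reference.
Source V1 fixes V_0 = 12 V.
KCL at each unknown node (sum of currents leaving = 0; resistances in Ω):
  Node 1: (V_1 - 12)/6.2 + (V_1 - 0)/1.3 + (V_1 - 0)/43000 = 0
Collecting terms: 0.9305 × V_1 = 1.935  =>  V_1 = 2.08 V
V_th = V_1 - V_2 = 2.08 - 0 = 2.08 V
Step 2 — R_th: zero the source — replace V1 by a short circuit (node 2 merges into node 0) — and find the resistance seen between A (node 1) and B (node 0).
Reduce the network between node 1 (A) and node 0 (B) by series/parallel combination:
  Rp1 = R1 ‖ R2 ‖ R3 (parallel, all between nodes 0 and 1) = 1/(1/6.2 + 1/1.3 + 1/43000) = 1.075 Ω
R_th = 1.075 Ω

Final answer: V_th = 2.08 V, R_th = 1.075 Ω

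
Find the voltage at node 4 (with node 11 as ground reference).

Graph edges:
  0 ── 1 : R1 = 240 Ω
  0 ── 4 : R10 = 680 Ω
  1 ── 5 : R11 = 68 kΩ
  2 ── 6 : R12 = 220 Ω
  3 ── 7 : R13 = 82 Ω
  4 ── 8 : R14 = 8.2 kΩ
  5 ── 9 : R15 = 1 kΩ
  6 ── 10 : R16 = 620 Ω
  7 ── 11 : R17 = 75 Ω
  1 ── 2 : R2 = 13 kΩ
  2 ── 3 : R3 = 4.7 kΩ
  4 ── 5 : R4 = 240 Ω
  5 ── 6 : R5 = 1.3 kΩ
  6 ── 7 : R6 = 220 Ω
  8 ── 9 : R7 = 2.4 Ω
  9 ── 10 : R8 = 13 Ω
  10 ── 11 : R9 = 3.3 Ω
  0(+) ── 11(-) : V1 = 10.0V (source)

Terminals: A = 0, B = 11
Nodal analysis, taking node 11 as the 0 V reference.
Source V1 fixes V_0 = 10 V.
KCL at each unknown node (sum of currents leaving = 0; resistances in Ω):
  Node 1: (V_1 - 10)/240 + (V_1 - V_2)/13000 + (V_1 - V_5)/68000 = 0
  Node 2: (V_2 - V_1)/13000 + (V_2 - V_3)/4700 + (V_2 - V_6)/220 = 0
  Node 3: (V_3 - V_2)/4700 + (V_3 - V_7)/82 = 0
  Node 4: (V_4 - V_5)/240 + (V_4 - 10)/680 + (V_4 - V_8)/8200 = 0
  Node 5: (V_5 - V_4)/240 + (V_5 - V_6)/1300 + (V_5 - V_1)/68000 + (V_5 - V_9)/1000 = 0
  Node 6: (V_6 - V_5)/1300 + (V_6 - V_7)/220 + (V_6 - V_2)/220 + (V_6 - V_10)/620 = 0
  Node 7: (V_7 - V_6)/220 + (V_7 - V_3)/82 + (V_7 - 0)/75 = 0
  Node 8: (V_8 - V_9)/2.4 + (V_8 - V_4)/8200 = 0
  Node 9: (V_9 - V_8)/2.4 + (V_9 - V_10)/13 + (V_9 - V_5)/1000 = 0
  Node 10: (V_10 - V_9)/13 + (V_10 - 0)/3.3 + (V_10 - V_6)/620 = 0
Collecting terms (coefficients in siemens):
  0.004258·V_1 - 0.00007692·V_2 - 0.00001471·V_5 = 0.04167
  0.004835·V_2 - 0.00007692·V_1 - 0.0002128·V_3 - 0.004545·V_6 = 0
  0.01241·V_3 - 0.0002128·V_2 - 0.0122·V_7 = 0
  0.005759·V_4 - 0.004167·V_5 - 0.000122·V_8 = 0.01471
  0.005951·V_5 - 0.00001471·V_1 - 0.004167·V_4 - 0.0007692·V_6 - 0.001·V_9 = 0
  0.01147·V_6 - 0.004545·V_2 - 0.0007692·V_5 - 0.004545·V_7 - 0.001613·V_10 = 0
  0.03007·V_7 - 0.0122·V_3 - 0.004545·V_6 = 0
  0.4168·V_8 - 0.000122·V_4 - 0.4167·V_9 = 0
  0.4946·V_9 - 0.001·V_5 - 0.4167·V_8 - 0.07692·V_10 = 0
  0.3816·V_10 - 0.001613·V_6 - 0.07692·V_9 = 0
Solving these 10 simultaneous equations (Gaussian elimination) gives:
  V_1 = 9.812 V, V_2 = 0.7513 V, V_3 = 0.1758 V, V_4 = 5.351 V
  V_5 = 3.865 V, V_6 = 0.6249 V, V_7 = 0.1657 V, V_8 = 0.07702 V
  V_9 = 0.07548 V, V_10 = 0.01786 V
The requested potential is V_4 = 5.351 V.

Final answer: V_4 = 5.351 V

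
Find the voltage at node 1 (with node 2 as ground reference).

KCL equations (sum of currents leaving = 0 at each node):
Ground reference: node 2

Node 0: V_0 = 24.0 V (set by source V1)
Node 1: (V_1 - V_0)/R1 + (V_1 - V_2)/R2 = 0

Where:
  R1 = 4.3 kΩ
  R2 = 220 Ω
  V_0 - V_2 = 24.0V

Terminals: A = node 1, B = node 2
Nodal analysis, taking node 2 as the 0 V reference.
Source V1 fixes V_0 = 24 V.
KCL at each unknown node (sum of currents leaving = 0; resistances in Ω):
  Node 1: (V_1 - 24)/4300 + (V_1 - 0)/220 = 0
Collecting terms: 0.004778 × V_1 = 0.005581  =>  V_1 = 1.168 V
The requested potential is V_1 = 1.168 V.

Final answer: V_1 = 1.168 V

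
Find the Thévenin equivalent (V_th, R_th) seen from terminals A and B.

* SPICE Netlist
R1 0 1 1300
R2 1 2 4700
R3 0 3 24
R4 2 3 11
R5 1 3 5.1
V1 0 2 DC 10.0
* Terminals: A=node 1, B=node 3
Step 1 — V_th is the open-circuit voltage V_A - V_B (nothing connected across the terminals).
Nodal analysis, taking node 2 as the 0 V reference.
Source V1 fixes V_0 = 10 V.
KCL at each unknown node (sum of currents leaving = 0; resistances in Ω):
  Node 1: (V_1 - 10)/1300 + (V_1 - 0)/4700 + (V_1 - V_3)/5.1 = 0
  Node 3: (V_3 - 10)/24 + (V_3 - 0)/11 + (V_3 - V_1)/5.1 = 0
Collecting terms (coefficients in siemens):
  0.1971·V_1 - 0.1961·V_3 = 0.007692
  0.3287·V_3 - 0.1961·V_1 = 0.4167
Determinant D = (0.1971)(0.3287) - (-0.1961)(-0.1961) = 0.02632
V_1 = [(0.007692)(0.3287) - (-0.1961)(0.4167)]/D = 3.2 V
V_3 = [(0.1971)(0.4167) - (0.007692)(-0.1961)]/D = 3.177 V
V_th = V_1 - V_3 = 3.2 - 3.177 = 0.0232 V
Step 2 — R_th: zero the source — replace V1 by a short circuit (node 2 merges into node 0) — and find the resistance seen between A (node 1) and B (node 3).
Reduce the network between node 1 (A) and node 3 (B) by series/parallel combination:
  Rp1 = R1 ‖ R2 (parallel, both between nodes 0 and 1) = 1/(1/1300 + 1/4700) = 1018 Ω
  Rp2 = R3 ‖ R4 (parallel, both between nodes 0 and 3) = 1/(1/24 + 1/11) = 7.543 Ω
  Rs1 = Rp1 + Rp2 (series, joined only at node 0) = 1018 + 7.543 = 1026 Ω
  Rp3 = R5 ‖ Rs1 (parallel, both between nodes 1 and 3) = 1/(1/5.1 + 1/1026) = 5.075 Ω
R_th = 5.075 Ω

Final answer: V_th = 0.0232 V, R_th = 5.075 Ω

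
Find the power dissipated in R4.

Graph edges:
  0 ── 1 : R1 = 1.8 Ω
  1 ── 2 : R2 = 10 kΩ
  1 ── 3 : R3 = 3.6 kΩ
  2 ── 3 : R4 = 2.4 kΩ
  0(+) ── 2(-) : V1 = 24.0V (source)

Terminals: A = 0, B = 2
Nodal analysis, taking node 2 as the 0 V reference.
Source V1 fixes V_0 = 24 V.
KCL at each unknown node (sum of currents leaving = 0; resistances in Ω):
  Node 1: (V_1 - 24)/1.8 + (V_1 - 0)/10000 + (V_1 - V_3)/3600 = 0
  Node 3: (V_3 - V_1)/3600 + (V_3 - 0)/2400 = 0
Collecting terms (coefficients in siemens):
  0.5559·V_1 - 0.0002778·V_3 = 13.33
  0.0006944·V_3 - 0.0002778·V_1 = 0
Determinant D = (0.5559)(0.0006944) - (-0.0002778)(-0.0002778) = 0.000386
V_1 = [(13.33)(0.0006944) - (-0.0002778)(0)]/D = 23.99 V
V_3 = [(0.5559)(0) - (13.33)(-0.0002778)]/D = 9.595 V
I_R4 = (V_2 - V_3)/R4 = (0 - 9.595)/2400 = -0.003998 A
P_R4 = I_R4² × R4 = (-0.003998)² × 2400 = 0.03836 W

Final answer: 0.03836 W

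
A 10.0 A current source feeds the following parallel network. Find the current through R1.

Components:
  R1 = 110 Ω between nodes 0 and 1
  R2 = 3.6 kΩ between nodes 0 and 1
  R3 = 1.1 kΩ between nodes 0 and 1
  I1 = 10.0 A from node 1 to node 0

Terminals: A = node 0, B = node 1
All resistors sit directly between nodes 0 and 1, so they are in parallel and share one voltage V; the full source current 10 A splits among them.
1/R_par = 1/110 + 1/3600 + 1/1100 = 0.01028 S  =>  R_par = 97.3 Ω
V = I × R_par = 10 × 97.3 = 973 V
I_R1 = V/R1 = 973/110 = 8.845 A

Final answer: 8.845 A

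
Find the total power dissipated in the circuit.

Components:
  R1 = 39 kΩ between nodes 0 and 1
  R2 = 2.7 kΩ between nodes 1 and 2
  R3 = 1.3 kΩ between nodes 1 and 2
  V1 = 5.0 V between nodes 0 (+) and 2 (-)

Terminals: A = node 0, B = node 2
Nodal analysis, taking node 2 as the 0 V reference.
Source V1 fixes V_0 = 5 V.
KCL at each unknown node (sum of currents leaving = 0; resistances in Ω):
  Node 1: (V_1 - 5)/39000 + (V_1 - 0)/2700 + (V_1 - 0)/1300 = 0
Collecting terms: 0.001165 × V_1 = 0.0001282  =>  V_1 = 0.11 V
Power in each resistor, P = (ΔV)²/R:
  P_R1 = (5 - 0.11)²/39000 = 0.0006131 W
  P_R2 = (0.11 - 0)²/2700 = 0.000004483 W
  P_R3 = (0.11 - 0)²/1300 = 0.000009312 W
P_total = P_R1 + P_R2 + P_R3 = 0.0006269 W

Final answer: 0.0006269 W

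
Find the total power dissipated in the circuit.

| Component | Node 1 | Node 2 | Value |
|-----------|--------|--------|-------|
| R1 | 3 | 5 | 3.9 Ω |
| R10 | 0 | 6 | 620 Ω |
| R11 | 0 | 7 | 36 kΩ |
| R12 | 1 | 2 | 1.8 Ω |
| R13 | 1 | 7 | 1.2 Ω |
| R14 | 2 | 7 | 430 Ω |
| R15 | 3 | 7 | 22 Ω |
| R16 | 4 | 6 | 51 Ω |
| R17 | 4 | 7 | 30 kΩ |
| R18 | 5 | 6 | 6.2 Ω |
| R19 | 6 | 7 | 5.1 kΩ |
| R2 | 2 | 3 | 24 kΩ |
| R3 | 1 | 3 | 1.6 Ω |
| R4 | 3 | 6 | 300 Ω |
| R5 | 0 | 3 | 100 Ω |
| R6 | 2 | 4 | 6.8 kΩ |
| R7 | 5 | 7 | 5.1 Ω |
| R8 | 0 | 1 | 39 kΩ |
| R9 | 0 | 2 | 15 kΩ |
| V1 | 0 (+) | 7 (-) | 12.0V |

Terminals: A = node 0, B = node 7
Nodal analysis, taking node 7 as the 0 V reference.
Source V1 fixes V_0 = 12 V.
KCL at each unknown node (sum of currents leaving = 0; resistances in Ω):
  Node 1: (V_1 - V_3)/1.6 + (V_1 - 12)/39000 + (V_1 - V_2)/1.8 + (V_1 - 0)/1.2 = 0
  Node 2: (V_2 - V_3)/24000 + (V_2 - V_4)/6800 + (V_2 - 12)/15000 + (V_2 - V_1)/1.8 + (V_2 - 0)/430 = 0
  Node 3: (V_3 - V_5)/3.9 + (V_3 - V_2)/24000 + (V_3 - V_1)/1.6 + (V_3 - V_6)/300 + (V_3 - 12)/100 + (V_3 - 0)/22 = 0
  Node 4: (V_4 - V_2)/6800 + (V_4 - V_6)/51 + (V_4 - 0)/30000 = 0
  Node 5: (V_5 - V_3)/3.9 + (V_5 - 0)/5.1 + (V_5 - V_6)/6.2 = 0
  Node 6: (V_6 - V_3)/300 + (V_6 - 12)/620 + (V_6 - V_4)/51 + (V_6 - V_5)/6.2 + (V_6 - 0)/5100 = 0
Collecting terms (coefficients in siemens):
  2.014·V_1 - 0.5556·V_2 - 0.625·V_3 = 0.0003077
  0.5581·V_2 - 0.5556·V_1 - 0.00004167·V_3 - 0.0001471·V_4 = 0.0008
  0.9402·V_3 - 0.625·V_1 - 0.00004167·V_2 - 0.2564·V_5 - 0.003333·V_6 = 0.12
  0.01979·V_4 - 0.0001471·V_2 - 0.01961·V_6 = 0
  0.6138·V_5 - 0.2564·V_3 - 0.1613·V_6 = 0
  0.186·V_6 - 0.003333·V_3 - 0.01961·V_4 - 0.1613·V_5 = 0.01935
Solving these 6 simultaneous equations (Gaussian elimination) gives:
  V_1 = 0.1079 V, V_2 = 0.1089 V, V_3 = 0.2503 V, V_4 = 0.2965 V
  V_5 = 0.183 V, V_6 = 0.2984 V
Power in each resistor, P = (ΔV)²/R:
  P_R1 = (0.2503 - 0.183)²/3.9 = 0.001162 W
  P_R2 = (0.1089 - 0.2503)²/24000 = 0.000000833 W
  P_R3 = (0.1079 - 0.2503)²/1.6 = 0.01268 W
  P_R4 = (0.2503 - 0.2984)²/300 = 0.000007715 W
  P_R5 = (12 - 0.2503)²/100 = 1.381 W
  P_R6 = (0.1089 - 0.2965)²/6800 = 0.000005175 W
  P_R7 = (0.183 - 0)²/5.1 = 0.006565 W
  P_R8 = (12 - 0.1079)²/39000 = 0.003626 W
  P_R9 = (12 - 0.1089)²/15000 = 0.009427 W
  P_R10 = (12 - 0.2984)²/620 = 0.2209 W
  P_R11 = (12 - 0)²/36000 = 0.004 W
  P_R12 = (0.1079 - 0.1089)²/1.8 = 0.0000005909 W
  P_R13 = (0.1079 - 0)²/1.2 = 0.009697 W
  P_R14 = (0.1089 - 0)²/430 = 0.00002758 W
  P_R15 = (0.2503 - 0)²/22 = 0.002848 W
  P_R16 = (0.2965 - 0.2984)²/51 = 0.0000000716 W
  P_R17 = (0.2965 - 0)²/30000 = 0.00000293 W
  P_R18 = (0.183 - 0.2984)²/6.2 = 0.002149 W
  P_R19 = (0.2984 - 0)²/5100 = 0.00001746 W
P_total = P_R1 + P_R2 + P_R3 + P_R4 + P_R5 + P_R6 + P_R7 + P_R8 + P_R9 + P_R10 + P_R11 + P_R12 + P_R13 + P_R14 + P_R15 + P_R16 + P_R17 + P_R18 + P_R19 = 1.654 W

Final answer: 1.654 W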